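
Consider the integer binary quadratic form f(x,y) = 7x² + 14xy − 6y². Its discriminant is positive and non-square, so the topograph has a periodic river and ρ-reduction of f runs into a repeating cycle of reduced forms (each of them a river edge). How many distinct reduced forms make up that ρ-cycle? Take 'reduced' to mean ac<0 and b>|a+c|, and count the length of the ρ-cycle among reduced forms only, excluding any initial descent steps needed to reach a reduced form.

D = 364, ⌊√D⌋ = 19
river: ρ → (-6,10,11)
river: ρ → (11,12,-5)
river: ρ → (-5,18,2)
river: ρ → (2,18,-5)
river: ρ → (-5,12,11)
river: ρ → (11,10,-6)
river: ρ → (-6,14,7)
river: ρ → (7,14,-6)
ρ-cycle length = 8 (tail of 0 descent steps not counted)

8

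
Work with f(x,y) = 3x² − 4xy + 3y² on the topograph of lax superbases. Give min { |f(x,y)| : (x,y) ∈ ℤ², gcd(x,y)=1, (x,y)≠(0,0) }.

translate: b→2 (≡-4 mod 6), so (3,-4,3)→(3,2,2)
flip: (3,2,2)→(2,-2,3)
translate: b→2 (≡-2 mod 4), so (2,-2,3)→(2,2,3)
reduced (well bottom): (2,2,3) with a≤c, −a<b≤a
well minimum = a = 2

2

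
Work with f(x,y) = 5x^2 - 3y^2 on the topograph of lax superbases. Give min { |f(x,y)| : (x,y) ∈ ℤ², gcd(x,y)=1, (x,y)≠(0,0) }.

descent: ρ → (-3,6,2)  [lands on river]
river: ρ → (2,6,-3)
closes: descent 1, river 2
min |a| on river = 2

2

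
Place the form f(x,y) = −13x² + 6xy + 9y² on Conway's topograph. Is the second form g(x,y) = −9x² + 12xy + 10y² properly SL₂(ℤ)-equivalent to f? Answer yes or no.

D₁ = 504, D₂ = 504
river cycle of f (length 10): (9, 12, -10), (-10, 8, 11), (11, 14, -7), (-7, 14, 11), (11, 8, -10), (-10, 12, 9), (9, 6, -13), (-13, 20, 2), (2, 20, -13), (-13, 6, 9)
river cycle of g (length 10): (10, 8, -11), (-11, 14, 7), (7, 14, -11), (-11, 8, 10), (10, 12, -9), (-9, 6, 13), (13, 20, -2), (-2, 20, 13), (13, 6, -9), (-9, 12, 10)
cycles differ ⇒ inequivalent

no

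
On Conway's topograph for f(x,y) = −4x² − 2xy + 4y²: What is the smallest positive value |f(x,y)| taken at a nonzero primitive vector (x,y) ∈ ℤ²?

descent: ρ → (4,2,-4)  [lands on river]
river: ρ → (-4,6,2)
river: ρ → (2,6,-4)
river: ρ → (-4,2,4)
river: ρ → (4,6,-2)
river: ρ → (-2,6,4)
closes: descent 1, river 6
min |a| on river = 2

2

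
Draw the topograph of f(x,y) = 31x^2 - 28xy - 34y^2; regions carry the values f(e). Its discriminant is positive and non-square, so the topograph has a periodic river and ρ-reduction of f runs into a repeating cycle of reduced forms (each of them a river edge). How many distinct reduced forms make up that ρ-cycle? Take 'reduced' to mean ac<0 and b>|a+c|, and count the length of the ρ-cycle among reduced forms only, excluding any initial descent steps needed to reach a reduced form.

D = 5000, ⌊√D⌋ = 70
descent: ρ → (-34,28,31)  [lands on river]
river: ρ → (31,34,-31)
river: ρ → (-31,28,34)
river: ρ → (34,40,-25)
river: ρ → (-25,60,14)
river: ρ → (14,52,-41)
river: ρ → (-41,30,25)
river: ρ → (25,70,-1)
river: ρ → (-1,70,25)
river: ρ → (25,30,-41)
river: ρ → (-41,52,14)
river: ρ → (14,60,-25)
river: ρ → (-25,40,34)
river: ρ → (34,28,-31)
river: ρ → (-31,34,31)
river: ρ → (31,28,-34)
river: ρ → (-34,40,25)
river: ρ → (25,60,-14)
river: ρ → (-14,52,41)
river: ρ → (41,30,-25)
river: ρ → (-25,70,1)
river: ρ → (1,70,-25)
river: ρ → (-25,30,41)
river: ρ → (41,52,-14)
river: ρ → (-14,60,25)
river: ρ → (25,40,-34)
ρ-cycle length = 26 (tail of 1 descent step not counted)

26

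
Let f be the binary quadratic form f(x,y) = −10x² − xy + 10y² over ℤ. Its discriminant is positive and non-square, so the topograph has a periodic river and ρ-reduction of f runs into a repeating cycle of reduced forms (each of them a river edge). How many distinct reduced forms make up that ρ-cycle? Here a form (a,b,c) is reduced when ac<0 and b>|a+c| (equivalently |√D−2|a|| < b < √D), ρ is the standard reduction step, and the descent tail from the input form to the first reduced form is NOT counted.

D = 401, ⌊√D⌋ = 20
descent: ρ → (10,1,-10)  [lands on river]
river: ρ → (-10,19,1)
river: ρ → (1,19,-10)
river: ρ → (-10,1,10)
river: ρ → (10,19,-1)
river: ρ → (-1,19,10)
ρ-cycle length = 6 (tail of 1 descent step not counted)

6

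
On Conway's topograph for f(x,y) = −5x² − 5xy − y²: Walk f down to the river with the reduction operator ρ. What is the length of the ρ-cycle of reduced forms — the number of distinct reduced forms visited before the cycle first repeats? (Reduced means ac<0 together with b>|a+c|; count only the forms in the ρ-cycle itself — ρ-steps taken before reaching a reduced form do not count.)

D = 5, ⌊√D⌋ = 2
descent: ρ → (-1,1,1)  [lands on river]
river: ρ → (1,1,-1)
ρ-cycle length = 2 (tail of 1 descent step not counted)

2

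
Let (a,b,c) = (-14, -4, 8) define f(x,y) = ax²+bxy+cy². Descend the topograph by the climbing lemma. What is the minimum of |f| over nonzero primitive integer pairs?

descent: ρ → (8,20,-2)  [lands on river]
river: ρ → (-2,20,8)
river: ρ → (8,12,-10)
river: ρ → (-10,8,10)
river: ρ → (10,12,-8)
river: ρ → (-8,20,2)
river: ρ → (2,20,-8)
river: ρ → (-8,12,10)
river: ρ → (10,8,-10)
river: ρ → (-10,12,8)
closes: descent 1, river 10
min |a| on river = 2

2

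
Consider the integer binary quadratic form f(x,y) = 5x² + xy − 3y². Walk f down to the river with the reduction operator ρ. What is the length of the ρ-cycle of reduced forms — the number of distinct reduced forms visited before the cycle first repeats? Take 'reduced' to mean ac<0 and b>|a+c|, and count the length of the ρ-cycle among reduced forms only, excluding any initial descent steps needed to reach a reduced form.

D = 61, ⌊√D⌋ = 7
descent: ρ → (-3,5,3)  [lands on river]
river: ρ → (3,7,-1)
river: ρ → (-1,7,3)
river: ρ → (3,5,-3)
river: ρ → (-3,7,1)
river: ρ → (1,7,-3)
ρ-cycle length = 6 (tail of 1 descent step not counted)

6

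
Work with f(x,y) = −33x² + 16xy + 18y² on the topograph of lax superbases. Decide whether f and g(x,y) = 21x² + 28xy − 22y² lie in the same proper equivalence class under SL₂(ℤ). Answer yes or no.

D₁ = 2632, D₂ = 2632
river cycle of f (length 8): (18, 20, -31), (-31, 42, 7), (7, 42, -31), (-31, 20, 18), (18, 16, -33), (-33, 50, 1), (1, 50, -33), (-33, 16, 18)
river cycle of g (length 8): (-22, 16, 27), (27, 38, -11), (-11, 50, 3), (3, 46, -43), (-43, 40, 6), (6, 44, -29), (-29, 14, 21), (21, 28, -22)
cycles differ ⇒ inequivalent

no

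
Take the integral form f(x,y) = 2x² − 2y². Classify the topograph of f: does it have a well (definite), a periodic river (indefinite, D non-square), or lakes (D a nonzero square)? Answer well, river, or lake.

D = b²−4ac = 0² − 4·2·(-2) = 16
D = 4² is a perfect square ⇒ form factors over ℤ ⇒ lakes

lake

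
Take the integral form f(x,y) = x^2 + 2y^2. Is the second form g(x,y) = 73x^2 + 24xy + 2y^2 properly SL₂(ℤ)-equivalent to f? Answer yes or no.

D₁ = -8, D₂ = -8
f: reduced (well bottom): (1,0,2) with a≤c, −a<b≤a
g: flip: (73,24,2)→(2,-24,73)
g: translate: b→0 (≡-24 mod 4), so (2,-24,73)→(2,0,1)
g: flip: (2,0,1)→(1,0,2)
g: reduced (well bottom): (1,0,2) with a≤c, −a<b≤a
reduced forms (1, 0, 2) vs (1, 0, 2) ⇒ equivalent

yes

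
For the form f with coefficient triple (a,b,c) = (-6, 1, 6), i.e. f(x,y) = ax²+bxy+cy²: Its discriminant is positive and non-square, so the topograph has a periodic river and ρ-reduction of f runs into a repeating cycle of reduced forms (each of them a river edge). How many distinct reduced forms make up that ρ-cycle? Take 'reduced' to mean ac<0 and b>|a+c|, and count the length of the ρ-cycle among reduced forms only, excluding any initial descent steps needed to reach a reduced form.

D = 145, ⌊√D⌋ = 12
river: ρ → (6,11,-1)
river: ρ → (-1,11,6)
river: ρ → (6,1,-6)
river: ρ → (-6,11,1)
river: ρ → (1,11,-6)
river: ρ → (-6,1,6)
ρ-cycle length = 6 (tail of 0 descent steps not counted)

6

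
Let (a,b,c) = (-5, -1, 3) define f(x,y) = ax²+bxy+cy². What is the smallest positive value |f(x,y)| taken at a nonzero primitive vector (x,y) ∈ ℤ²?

descent: ρ → (3,7,-1)  [lands on river]
river: ρ → (-1,7,3)
river: ρ → (3,5,-3)
river: ρ → (-3,7,1)
river: ρ → (1,7,-3)
river: ρ → (-3,5,3)
closes: descent 1, river 6
min |a| on river = 1

1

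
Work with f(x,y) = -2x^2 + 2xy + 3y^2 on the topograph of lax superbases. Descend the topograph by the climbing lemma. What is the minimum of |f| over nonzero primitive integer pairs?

river: ρ → (3,4,-1)
river: ρ → (-1,4,3)
river: ρ → (3,2,-2)
river: ρ → (-2,2,3)
closes: descent 0, river 4
min |a| on river = 1

1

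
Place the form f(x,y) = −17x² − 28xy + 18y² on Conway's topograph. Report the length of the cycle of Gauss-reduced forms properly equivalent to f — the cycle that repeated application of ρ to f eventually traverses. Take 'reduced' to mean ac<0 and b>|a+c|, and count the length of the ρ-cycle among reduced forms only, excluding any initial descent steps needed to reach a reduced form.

D = 2008, ⌊√D⌋ = 44
descent: ρ → (18,28,-17)  [lands on river]
river: ρ → (-17,40,6)
river: ρ → (6,44,-3)
river: ρ → (-3,40,34)
river: ρ → (34,28,-9)
river: ρ → (-9,44,2)
river: ρ → (2,44,-9)
river: ρ → (-9,28,34)
river: ρ → (34,40,-3)
river: ρ → (-3,44,6)
river: ρ → (6,40,-17)
river: ρ → (-17,28,18)
river: ρ → (18,44,-1)
river: ρ → (-1,44,18)
ρ-cycle length = 14 (tail of 1 descent step not counted)

14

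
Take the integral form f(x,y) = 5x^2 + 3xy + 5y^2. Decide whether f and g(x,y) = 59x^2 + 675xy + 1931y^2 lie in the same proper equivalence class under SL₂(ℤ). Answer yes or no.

D₁ = -91, D₂ = -91
f: reduced (well bottom): (5,3,5) with a≤c, −a<b≤a
g: translate: b→-33 (≡675 mod 118), so (59,675,1931)→(59,-33,5)
g: flip: (59,-33,5)→(5,33,59)
g: translate: b→3 (≡33 mod 10), so (5,33,59)→(5,3,5)
g: reduced (well bottom): (5,3,5) with a≤c, −a<b≤a
reduced forms (5, 3, 5) vs (5, 3, 5) ⇒ equivalent

yes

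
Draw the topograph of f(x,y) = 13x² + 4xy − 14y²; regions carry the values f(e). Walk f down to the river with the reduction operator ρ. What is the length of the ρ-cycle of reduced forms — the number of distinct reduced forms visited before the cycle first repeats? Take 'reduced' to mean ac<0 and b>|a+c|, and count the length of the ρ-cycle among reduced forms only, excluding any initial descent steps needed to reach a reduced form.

D = 744, ⌊√D⌋ = 27
river: ρ → (-14,24,3)
river: ρ → (3,24,-14)
river: ρ → (-14,4,13)
river: ρ → (13,22,-5)
river: ρ → (-5,18,21)
river: ρ → (21,24,-2)
river: ρ → (-2,24,21)
river: ρ → (21,18,-5)
river: ρ → (-5,22,13)
river: ρ → (13,4,-14)
ρ-cycle length = 10 (tail of 0 descent steps not counted)

10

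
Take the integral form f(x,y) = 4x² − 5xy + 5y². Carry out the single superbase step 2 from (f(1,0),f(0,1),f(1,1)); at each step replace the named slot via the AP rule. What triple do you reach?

start (4,5,4) = (f(1,0),f(0,1),f(1,1))
replace slot 2: 2·(4+4) − 5 = 11 → (4,11,4)

4,11,4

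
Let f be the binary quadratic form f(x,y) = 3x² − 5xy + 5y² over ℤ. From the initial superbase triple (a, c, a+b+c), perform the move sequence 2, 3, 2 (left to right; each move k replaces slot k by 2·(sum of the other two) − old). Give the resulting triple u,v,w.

start (3,5,3) = (f(1,0),f(0,1),f(1,1))
replace slot 2: 2·(3+3) − 5 = 7 → (3,7,3)
replace slot 3: 2·(3+7) − 3 = 17 → (3,7,17)
replace slot 2: 2·(3+17) − 7 = 33 → (3,33,17)

3,33,17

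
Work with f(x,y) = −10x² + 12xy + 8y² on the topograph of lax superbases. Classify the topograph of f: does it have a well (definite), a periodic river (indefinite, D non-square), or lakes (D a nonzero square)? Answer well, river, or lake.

D = b²−4ac = 12² − 4·(-10)·8 = 464
D > 0 non-square ⇒ indefinite ⇒ periodic river

river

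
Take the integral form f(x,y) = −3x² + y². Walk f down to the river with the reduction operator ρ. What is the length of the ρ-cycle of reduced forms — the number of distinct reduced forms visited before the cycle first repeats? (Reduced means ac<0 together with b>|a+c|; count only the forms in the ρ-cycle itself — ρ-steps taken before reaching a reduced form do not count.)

D = 12, ⌊√D⌋ = 3
descent: ρ → (1,2,-2)  [lands on river]
river: ρ → (-2,2,1)
ρ-cycle length = 2 (tail of 1 descent step not counted)

2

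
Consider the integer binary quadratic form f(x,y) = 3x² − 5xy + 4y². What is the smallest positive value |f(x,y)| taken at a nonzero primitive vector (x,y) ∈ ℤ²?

translate: b→1 (≡-5 mod 6), so (3,-5,4)→(3,1,2)
flip: (3,1,2)→(2,-1,3)
reduced (well bottom): (2,-1,3) with a≤c, −a<b≤a
well minimum = a = 2

2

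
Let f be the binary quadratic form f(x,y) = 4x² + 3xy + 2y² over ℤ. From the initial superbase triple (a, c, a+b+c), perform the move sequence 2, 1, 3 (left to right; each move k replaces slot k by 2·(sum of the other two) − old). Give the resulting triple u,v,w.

start (4,2,9) = (f(1,0),f(0,1),f(1,1))
replace slot 2: 2·(4+9) − 2 = 24 → (4,24,9)
replace slot 1: 2·(24+9) − 4 = 62 → (62,24,9)
replace slot 3: 2·(62+24) − 9 = 163 → (62,24,163)

62,24,163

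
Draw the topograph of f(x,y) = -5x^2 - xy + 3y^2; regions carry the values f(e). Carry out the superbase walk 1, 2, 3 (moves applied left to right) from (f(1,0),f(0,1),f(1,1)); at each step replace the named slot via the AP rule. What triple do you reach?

start (-5,3,-3) = (f(1,0),f(0,1),f(1,1))
replace slot 1: 2·(3+(-3)) − (-5) = 5 → (5,3,-3)
replace slot 2: 2·(5+(-3)) − 3 = 1 → (5,1,-3)
replace slot 3: 2·(5+1) − (-3) = 15 → (5,1,15)

5,1,15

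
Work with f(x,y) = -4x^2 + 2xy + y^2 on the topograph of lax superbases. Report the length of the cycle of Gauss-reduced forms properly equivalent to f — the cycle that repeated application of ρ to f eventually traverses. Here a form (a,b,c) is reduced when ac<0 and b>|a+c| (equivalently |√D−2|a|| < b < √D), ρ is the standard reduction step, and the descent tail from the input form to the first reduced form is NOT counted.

D = 20, ⌊√D⌋ = 4
descent: ρ → (1,4,-1)  [lands on river]
river: ρ → (-1,4,1)
ρ-cycle length = 2 (tail of 1 descent step not counted)

2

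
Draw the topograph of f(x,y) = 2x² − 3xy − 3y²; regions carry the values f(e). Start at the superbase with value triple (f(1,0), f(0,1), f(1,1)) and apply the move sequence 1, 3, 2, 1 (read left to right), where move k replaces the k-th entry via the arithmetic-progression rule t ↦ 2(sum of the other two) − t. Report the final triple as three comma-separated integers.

start (2,-3,-4) = (f(1,0),f(0,1),f(1,1))
replace slot 1: 2·((-3)+(-4)) − 2 = -16 → (-16,-3,-4)
replace slot 3: 2·((-16)+(-3)) − (-4) = -34 → (-16,-3,-34)
replace slot 2: 2·((-16)+(-34)) − (-3) = -97 → (-16,-97,-34)
replace slot 1: 2·((-97)+(-34)) − (-16) = -246 → (-246,-97,-34)

-246,-97,-34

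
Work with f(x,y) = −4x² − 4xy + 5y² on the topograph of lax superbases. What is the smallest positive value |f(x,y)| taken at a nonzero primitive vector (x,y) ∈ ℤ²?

descent: ρ → (5,4,-4)  [lands on river]
river: ρ → (-4,4,5)
river: ρ → (5,6,-3)
river: ρ → (-3,6,5)
closes: descent 1, river 4
min |a| on river = 3

3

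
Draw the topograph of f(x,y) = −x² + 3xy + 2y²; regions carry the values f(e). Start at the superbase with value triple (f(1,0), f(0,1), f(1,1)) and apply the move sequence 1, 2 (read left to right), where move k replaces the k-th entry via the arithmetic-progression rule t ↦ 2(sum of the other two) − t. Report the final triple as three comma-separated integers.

start (-1,2,4) = (f(1,0),f(0,1),f(1,1))
replace slot 1: 2·(2+4) − (-1) = 13 → (13,2,4)
replace slot 2: 2·(13+4) − 2 = 32 → (13,32,4)

13,32,4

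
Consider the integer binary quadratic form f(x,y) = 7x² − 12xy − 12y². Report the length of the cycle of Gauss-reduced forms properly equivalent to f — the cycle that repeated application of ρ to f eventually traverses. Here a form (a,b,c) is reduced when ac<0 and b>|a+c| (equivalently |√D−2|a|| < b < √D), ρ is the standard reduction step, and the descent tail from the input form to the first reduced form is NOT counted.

D = 480, ⌊√D⌋ = 21
descent: ρ → (-12,12,7)  [lands on river]
river: ρ → (7,16,-8)
river: ρ → (-8,16,7)
river: ρ → (7,12,-12)
ρ-cycle length = 4 (tail of 1 descent step not counted)

4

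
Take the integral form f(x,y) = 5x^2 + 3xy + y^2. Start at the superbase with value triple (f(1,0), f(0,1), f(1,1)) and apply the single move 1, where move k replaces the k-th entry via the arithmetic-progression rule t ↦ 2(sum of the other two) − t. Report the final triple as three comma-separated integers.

start (5,1,9) = (f(1,0),f(0,1),f(1,1))
replace slot 1: 2·(1+9) − 5 = 15 → (15,1,9)

15,1,9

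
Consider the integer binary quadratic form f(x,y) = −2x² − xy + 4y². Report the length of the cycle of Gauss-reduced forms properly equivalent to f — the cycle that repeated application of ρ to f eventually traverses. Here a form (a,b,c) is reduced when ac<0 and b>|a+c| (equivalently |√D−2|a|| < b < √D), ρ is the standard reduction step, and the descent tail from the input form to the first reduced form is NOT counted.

D = 33, ⌊√D⌋ = 5
descent: ρ → (4,1,-2)
descent: ρ → (-2,3,3)  [lands on river]
river: ρ → (3,3,-2)
river: ρ → (-2,5,1)
river: ρ → (1,5,-2)
ρ-cycle length = 4 (tail of 2 descent steps not counted)

4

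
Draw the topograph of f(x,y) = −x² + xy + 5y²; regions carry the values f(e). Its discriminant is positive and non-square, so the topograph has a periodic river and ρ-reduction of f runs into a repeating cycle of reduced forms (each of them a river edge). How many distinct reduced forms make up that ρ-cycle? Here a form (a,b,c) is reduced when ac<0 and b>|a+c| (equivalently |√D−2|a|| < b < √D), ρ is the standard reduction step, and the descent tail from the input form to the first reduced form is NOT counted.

D = 21, ⌊√D⌋ = 4
descent: ρ → (5,-1,-1)
descent: ρ → (-1,3,3)  [lands on river]
river: ρ → (3,3,-1)
ρ-cycle length = 2 (tail of 2 descent steps not counted)

2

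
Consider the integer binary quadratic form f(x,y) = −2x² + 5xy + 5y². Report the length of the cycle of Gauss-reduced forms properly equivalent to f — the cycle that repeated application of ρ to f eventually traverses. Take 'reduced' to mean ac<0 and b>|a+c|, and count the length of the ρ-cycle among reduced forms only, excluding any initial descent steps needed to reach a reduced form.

D = 65, ⌊√D⌋ = 8
river: ρ → (5,5,-2)
river: ρ → (-2,7,2)
river: ρ → (2,5,-5)
river: ρ → (-5,5,2)
river: ρ → (2,7,-2)
river: ρ → (-2,5,5)
ρ-cycle length = 6 (tail of 0 descent steps not counted)

6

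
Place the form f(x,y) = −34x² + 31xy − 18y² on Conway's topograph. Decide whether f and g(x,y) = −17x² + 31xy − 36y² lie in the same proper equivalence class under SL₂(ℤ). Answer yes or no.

D₁ = -1487, D₂ = -1487
f is negative-definite; reduce −f:
−f: flip: (34,-31,18)→(18,31,34)
−f: translate: b→-5 (≡31 mod 36), so (18,31,34)→(18,-5,21)
−f: reduced (well bottom): (18,-5,21) with a≤c, −a<b≤a
flip sign back: reduced form of f is (-18,5,-21)
g is negative-definite; reduce −g:
−g: translate: b→3 (≡-31 mod 34), so (17,-31,36)→(17,3,22)
−g: reduced (well bottom): (17,3,22) with a≤c, −a<b≤a
flip sign back: reduced form of g is (-17,-3,-22)
reduced forms (-18, 5, -21) vs (-17, -3, -22) ⇒ inequivalent

no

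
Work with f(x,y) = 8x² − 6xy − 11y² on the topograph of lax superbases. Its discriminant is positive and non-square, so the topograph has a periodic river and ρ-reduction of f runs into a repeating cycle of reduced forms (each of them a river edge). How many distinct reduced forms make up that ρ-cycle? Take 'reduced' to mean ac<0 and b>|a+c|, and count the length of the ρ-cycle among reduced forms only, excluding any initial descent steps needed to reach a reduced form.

D = 388, ⌊√D⌋ = 19
descent: ρ → (-11,6,8)  [lands on river]
river: ρ → (8,10,-9)
river: ρ → (-9,8,9)
river: ρ → (9,10,-8)
river: ρ → (-8,6,11)
river: ρ → (11,16,-3)
river: ρ → (-3,14,16)
river: ρ → (16,18,-1)
river: ρ → (-1,18,16)
river: ρ → (16,14,-3)
river: ρ → (-3,16,11)
river: ρ → (11,6,-8)
river: ρ → (-8,10,9)
river: ρ → (9,8,-9)
river: ρ → (-9,10,8)
river: ρ → (8,6,-11)
river: ρ → (-11,16,3)
river: ρ → (3,14,-16)
river: ρ → (-16,18,1)
river: ρ → (1,18,-16)
river: ρ → (-16,14,3)
river: ρ → (3,16,-11)
ρ-cycle length = 22 (tail of 1 descent step not counted)

22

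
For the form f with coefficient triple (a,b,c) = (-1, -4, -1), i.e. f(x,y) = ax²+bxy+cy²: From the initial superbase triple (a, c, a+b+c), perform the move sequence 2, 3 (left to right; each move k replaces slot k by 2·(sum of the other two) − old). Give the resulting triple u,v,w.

start (-1,-1,-6) = (f(1,0),f(0,1),f(1,1))
replace slot 2: 2·((-1)+(-6)) − (-1) = -13 → (-1,-13,-6)
replace slot 3: 2·((-1)+(-13)) − (-6) = -22 → (-1,-13,-22)

-1,-13,-22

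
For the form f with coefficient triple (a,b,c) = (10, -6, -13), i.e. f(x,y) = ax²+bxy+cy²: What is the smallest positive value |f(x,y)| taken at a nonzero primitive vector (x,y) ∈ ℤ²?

descent: ρ → (-13,6,10)  [lands on river]
river: ρ → (10,14,-9)
river: ρ → (-9,22,2)
river: ρ → (2,22,-9)
river: ρ → (-9,14,10)
river: ρ → (10,6,-13)
river: ρ → (-13,20,3)
river: ρ → (3,22,-6)
river: ρ → (-6,14,15)
river: ρ → (15,16,-5)
river: ρ → (-5,14,18)
river: ρ → (18,22,-1)
river: ρ → (-1,22,18)
river: ρ → (18,14,-5)
river: ρ → (-5,16,15)
river: ρ → (15,14,-6)
river: ρ → (-6,22,3)
river: ρ → (3,20,-13)
closes: descent 1, river 18
min |a| on river = 1

1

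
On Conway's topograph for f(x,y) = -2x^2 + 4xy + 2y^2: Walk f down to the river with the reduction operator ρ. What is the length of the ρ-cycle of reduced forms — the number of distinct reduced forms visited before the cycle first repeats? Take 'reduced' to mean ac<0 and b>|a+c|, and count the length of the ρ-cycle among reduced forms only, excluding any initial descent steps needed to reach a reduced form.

D = 32, ⌊√D⌋ = 5
river: ρ → (2,4,-2)
river: ρ → (-2,4,2)
ρ-cycle length = 2 (tail of 0 descent steps not counted)

2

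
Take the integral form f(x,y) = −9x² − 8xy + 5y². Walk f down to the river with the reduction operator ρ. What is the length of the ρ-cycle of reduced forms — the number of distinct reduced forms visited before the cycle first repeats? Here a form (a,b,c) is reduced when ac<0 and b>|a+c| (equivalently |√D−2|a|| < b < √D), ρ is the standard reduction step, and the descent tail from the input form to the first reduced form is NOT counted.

D = 244, ⌊√D⌋ = 15
descent: ρ → (5,8,-9)  [lands on river]
river: ρ → (-9,10,4)
river: ρ → (4,14,-3)
river: ρ → (-3,10,12)
river: ρ → (12,14,-1)
river: ρ → (-1,14,12)
river: ρ → (12,10,-3)
river: ρ → (-3,14,4)
river: ρ → (4,10,-9)
river: ρ → (-9,8,5)
river: ρ → (5,12,-5)
river: ρ → (-5,8,9)
river: ρ → (9,10,-4)
river: ρ → (-4,14,3)
river: ρ → (3,10,-12)
river: ρ → (-12,14,1)
river: ρ → (1,14,-12)
river: ρ → (-12,10,3)
river: ρ → (3,14,-4)
river: ρ → (-4,10,9)
river: ρ → (9,8,-5)
river: ρ → (-5,12,5)
ρ-cycle length = 22 (tail of 1 descent step not counted)

22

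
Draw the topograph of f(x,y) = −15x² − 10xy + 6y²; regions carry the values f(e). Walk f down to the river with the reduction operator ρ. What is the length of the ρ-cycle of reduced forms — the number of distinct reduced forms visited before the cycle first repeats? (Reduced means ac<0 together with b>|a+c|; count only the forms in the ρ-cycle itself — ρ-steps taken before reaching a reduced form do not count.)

D = 460, ⌊√D⌋ = 21
descent: ρ → (6,10,-15)  [lands on river]
river: ρ → (-15,20,1)
river: ρ → (1,20,-15)
river: ρ → (-15,10,6)
river: ρ → (6,14,-11)
river: ρ → (-11,8,9)
river: ρ → (9,10,-10)
river: ρ → (-10,10,9)
river: ρ → (9,8,-11)
river: ρ → (-11,14,6)
ρ-cycle length = 10 (tail of 1 descent step not counted)

10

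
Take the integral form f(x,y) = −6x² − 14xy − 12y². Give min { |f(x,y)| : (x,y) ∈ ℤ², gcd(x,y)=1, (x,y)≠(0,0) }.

translate: b→2 (≡14 mod 12), so (6,14,12)→(6,2,4)
flip: (6,2,4)→(4,-2,6)
reduced (well bottom): (4,-2,6) with a≤c, −a<b≤a
well minimum |f| = |-4| = 4 (negative-definite)

4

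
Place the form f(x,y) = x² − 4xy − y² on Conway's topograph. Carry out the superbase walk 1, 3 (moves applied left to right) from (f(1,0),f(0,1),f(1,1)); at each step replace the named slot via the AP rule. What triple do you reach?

start (1,-1,-4) = (f(1,0),f(0,1),f(1,1))
replace slot 1: 2·((-1)+(-4)) − 1 = -11 → (-11,-1,-4)
replace slot 3: 2·((-11)+(-1)) − (-4) = -20 → (-11,-1,-20)

-11,-1,-20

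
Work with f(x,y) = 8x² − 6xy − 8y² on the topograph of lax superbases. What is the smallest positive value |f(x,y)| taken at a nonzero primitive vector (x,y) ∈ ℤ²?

descent: ρ → (-8,6,8)  [lands on river]
river: ρ → (8,10,-6)
river: ρ → (-6,14,4)
river: ρ → (4,10,-12)
river: ρ → (-12,14,2)
river: ρ → (2,14,-12)
river: ρ → (-12,10,4)
river: ρ → (4,14,-6)
river: ρ → (-6,10,8)
river: ρ → (8,6,-8)
river: ρ → (-8,10,6)
river: ρ → (6,14,-4)
river: ρ → (-4,10,12)
river: ρ → (12,14,-2)
river: ρ → (-2,14,12)
river: ρ → (12,10,-4)
river: ρ → (-4,14,6)
river: ρ → (6,10,-8)
closes: descent 1, river 18
min |a| on river = 2

2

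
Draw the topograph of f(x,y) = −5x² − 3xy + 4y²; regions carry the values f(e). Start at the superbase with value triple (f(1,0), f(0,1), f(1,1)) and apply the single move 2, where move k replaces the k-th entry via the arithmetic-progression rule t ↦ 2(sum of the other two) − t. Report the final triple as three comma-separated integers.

start (-5,4,-4) = (f(1,0),f(0,1),f(1,1))
replace slot 2: 2·((-5)+(-4)) − 4 = -22 → (-5,-22,-4)

-5,-22,-4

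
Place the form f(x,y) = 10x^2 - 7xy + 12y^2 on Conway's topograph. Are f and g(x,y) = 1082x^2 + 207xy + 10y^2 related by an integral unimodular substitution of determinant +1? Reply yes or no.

D₁ = -431, D₂ = -431
f: reduced (well bottom): (10,-7,12) with a≤c, −a<b≤a
g: flip: (1082,207,10)→(10,-207,1082)
g: translate: b→-7 (≡-207 mod 20), so (10,-207,1082)→(10,-7,12)
g: reduced (well bottom): (10,-7,12) with a≤c, −a<b≤a
reduced forms (10, -7, 12) vs (10, -7, 12) ⇒ equivalent

yes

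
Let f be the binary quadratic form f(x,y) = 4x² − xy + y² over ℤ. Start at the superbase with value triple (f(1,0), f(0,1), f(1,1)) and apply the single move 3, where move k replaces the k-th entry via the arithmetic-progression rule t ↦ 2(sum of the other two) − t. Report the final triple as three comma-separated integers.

start (4,1,4) = (f(1,0),f(0,1),f(1,1))
replace slot 3: 2·(4+1) − 4 = 6 → (4,1,6)

4,1,6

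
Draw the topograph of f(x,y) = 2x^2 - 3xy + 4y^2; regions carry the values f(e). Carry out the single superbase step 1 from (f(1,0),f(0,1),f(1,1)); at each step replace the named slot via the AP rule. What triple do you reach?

start (2,4,3) = (f(1,0),f(0,1),f(1,1))
replace slot 1: 2·(4+3) − 2 = 12 → (12,4,3)

12,4,3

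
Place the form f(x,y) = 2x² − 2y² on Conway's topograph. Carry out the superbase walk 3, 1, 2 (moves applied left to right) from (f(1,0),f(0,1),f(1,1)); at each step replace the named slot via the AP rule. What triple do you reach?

start (2,-2,0) = (f(1,0),f(0,1),f(1,1))
replace slot 3: 2·(2+(-2)) − 0 = 0 → (2,-2,0)
replace slot 1: 2·((-2)+0) − 2 = -6 → (-6,-2,0)
replace slot 2: 2·((-6)+0) − (-2) = -10 → (-6,-10,0)

-6,-10,0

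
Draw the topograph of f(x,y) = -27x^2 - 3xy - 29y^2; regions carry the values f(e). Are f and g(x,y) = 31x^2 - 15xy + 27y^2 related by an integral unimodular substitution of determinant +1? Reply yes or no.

D₁ = -3123, D₂ = -3123
f is negative-definite; reduce −f:
−f: reduced (well bottom): (27,3,29) with a≤c, −a<b≤a
flip sign back: reduced form of f is (-27,-3,-29)
g: flip: (31,-15,27)→(27,15,31)
g: reduced (well bottom): (27,15,31) with a≤c, −a<b≤a
reduced forms (-27, -3, -29) vs (27, 15, 31) ⇒ inequivalent

no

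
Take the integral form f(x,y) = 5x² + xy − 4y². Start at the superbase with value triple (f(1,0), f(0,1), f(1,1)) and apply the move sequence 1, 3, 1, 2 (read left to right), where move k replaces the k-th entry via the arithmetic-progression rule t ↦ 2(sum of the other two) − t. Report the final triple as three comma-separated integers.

start (5,-4,2) = (f(1,0),f(0,1),f(1,1))
replace slot 1: 2·((-4)+2) − 5 = -9 → (-9,-4,2)
replace slot 3: 2·((-9)+(-4)) − 2 = -28 → (-9,-4,-28)
replace slot 1: 2·((-4)+(-28)) − (-9) = -55 → (-55,-4,-28)
replace slot 2: 2·((-55)+(-28)) − (-4) = -162 → (-55,-162,-28)

-55,-162,-28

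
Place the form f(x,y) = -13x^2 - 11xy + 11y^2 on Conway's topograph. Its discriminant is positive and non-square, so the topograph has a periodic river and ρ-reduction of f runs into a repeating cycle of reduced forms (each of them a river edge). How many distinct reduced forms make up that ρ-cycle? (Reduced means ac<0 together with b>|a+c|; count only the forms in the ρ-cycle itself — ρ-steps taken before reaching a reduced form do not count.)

D = 693, ⌊√D⌋ = 26
descent: ρ → (11,11,-13)  [lands on river]
river: ρ → (-13,15,9)
river: ρ → (9,21,-7)
river: ρ → (-7,21,9)
river: ρ → (9,15,-13)
river: ρ → (-13,11,11)
ρ-cycle length = 6 (tail of 1 descent step not counted)

6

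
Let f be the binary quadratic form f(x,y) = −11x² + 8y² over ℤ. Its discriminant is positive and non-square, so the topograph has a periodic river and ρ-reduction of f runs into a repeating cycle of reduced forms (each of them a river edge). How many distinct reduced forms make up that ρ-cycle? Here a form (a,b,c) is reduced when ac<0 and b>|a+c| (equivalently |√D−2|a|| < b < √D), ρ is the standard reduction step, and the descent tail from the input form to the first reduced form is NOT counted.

D = 352, ⌊√D⌋ = 18
descent: ρ → (8,16,-3)  [lands on river]
river: ρ → (-3,14,13)
river: ρ → (13,12,-4)
river: ρ → (-4,12,13)
river: ρ → (13,14,-3)
river: ρ → (-3,16,8)
ρ-cycle length = 6 (tail of 1 descent step not counted)

6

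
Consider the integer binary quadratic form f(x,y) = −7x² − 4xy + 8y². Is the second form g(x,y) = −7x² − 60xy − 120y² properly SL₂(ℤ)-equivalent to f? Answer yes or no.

D₁ = 240, D₂ = 240
river cycle of f (length 6): (8, 4, -7), (-7, 10, 5), (5, 10, -7), (-7, 4, 8), (8, 12, -3), (-3, 12, 8)
river cycle of g (length 6): (-7, 10, 5), (5, 10, -7), (-7, 4, 8), (8, 12, -3), (-3, 12, 8), (8, 4, -7)
cycles coincide ⇒ equivalent

yes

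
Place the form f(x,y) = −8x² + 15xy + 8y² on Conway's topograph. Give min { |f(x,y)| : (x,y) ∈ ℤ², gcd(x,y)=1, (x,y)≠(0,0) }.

river: ρ → (8,17,-6)
river: ρ → (-6,19,5)
river: ρ → (5,21,-2)
river: ρ → (-2,19,15)
river: ρ → (15,11,-6)
river: ρ → (-6,13,13)
river: ρ → (13,13,-6)
river: ρ → (-6,11,15)
river: ρ → (15,19,-2)
river: ρ → (-2,21,5)
river: ρ → (5,19,-6)
river: ρ → (-6,17,8)
river: ρ → (8,15,-8)
river: ρ → (-8,17,6)
river: ρ → (6,19,-5)
river: ρ → (-5,21,2)
river: ρ → (2,19,-15)
river: ρ → (-15,11,6)
river: ρ → (6,13,-13)
river: ρ → (-13,13,6)
river: ρ → (6,11,-15)
river: ρ → (-15,19,2)
river: ρ → (2,21,-5)
river: ρ → (-5,19,6)
river: ρ → (6,17,-8)
river: ρ → (-8,15,8)
closes: descent 0, river 26
min |a| on river = 2

2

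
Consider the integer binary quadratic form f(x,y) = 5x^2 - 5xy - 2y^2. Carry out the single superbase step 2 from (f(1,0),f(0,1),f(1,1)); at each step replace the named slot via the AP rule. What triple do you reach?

start (5,-2,-2) = (f(1,0),f(0,1),f(1,1))
replace slot 2: 2·(5+(-2)) − (-2) = 8 → (5,8,-2)

5,8,-2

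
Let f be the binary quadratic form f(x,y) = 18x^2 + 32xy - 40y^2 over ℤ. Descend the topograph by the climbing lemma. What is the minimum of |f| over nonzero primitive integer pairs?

river: ρ → (-40,48,10)
river: ρ → (10,52,-30)
river: ρ → (-30,8,32)
river: ρ → (32,56,-6)
river: ρ → (-6,52,50)
river: ρ → (50,48,-8)
river: ρ → (-8,48,50)
river: ρ → (50,52,-6)
river: ρ → (-6,56,32)
river: ρ → (32,8,-30)
river: ρ → (-30,52,10)
river: ρ → (10,48,-40)
river: ρ → (-40,32,18)
river: ρ → (18,40,-32)
river: ρ → (-32,24,26)
river: ρ → (26,28,-30)
river: ρ → (-30,32,24)
river: ρ → (24,16,-38)
river: ρ → (-38,60,2)
river: ρ → (2,60,-38)
river: ρ → (-38,16,24)
river: ρ → (24,32,-30)
river: ρ → (-30,28,26)
river: ρ → (26,24,-32)
river: ρ → (-32,40,18)
river: ρ → (18,32,-40)
closes: descent 0, river 26
min |a| on river = 2

2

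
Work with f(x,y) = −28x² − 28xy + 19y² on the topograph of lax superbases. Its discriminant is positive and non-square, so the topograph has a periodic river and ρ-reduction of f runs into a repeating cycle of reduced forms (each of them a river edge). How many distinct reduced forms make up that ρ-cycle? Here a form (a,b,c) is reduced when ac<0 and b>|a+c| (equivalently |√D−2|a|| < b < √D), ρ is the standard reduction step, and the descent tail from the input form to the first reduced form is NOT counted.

D = 2912, ⌊√D⌋ = 53
descent: ρ → (19,28,-28)  [lands on river]
river: ρ → (-28,28,19)
river: ρ → (19,48,-8)
river: ρ → (-8,48,19)
ρ-cycle length = 4 (tail of 1 descent step not counted)

4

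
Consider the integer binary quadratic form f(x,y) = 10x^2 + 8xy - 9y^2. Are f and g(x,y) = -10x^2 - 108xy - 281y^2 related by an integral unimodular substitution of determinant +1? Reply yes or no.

D₁ = 424, D₂ = 424
river cycle of f (length 18): (-9, 10, 9), (9, 8, -10), (-10, 12, 7), (7, 16, -6), (-6, 20, 1), (1, 20, -6), (-6, 16, 7), (7, 12, -10), (-10, 8, 9), (9, 10, -9), … (8 more)
river cycle of g (length 18): (-10, 12, 7), (7, 16, -6), (-6, 20, 1), (1, 20, -6), (-6, 16, 7), (7, 12, -10), (-10, 8, 9), (9, 10, -9), (-9, 8, 10), (10, 12, -7), … (8 more)
cycles coincide ⇒ equivalent

yes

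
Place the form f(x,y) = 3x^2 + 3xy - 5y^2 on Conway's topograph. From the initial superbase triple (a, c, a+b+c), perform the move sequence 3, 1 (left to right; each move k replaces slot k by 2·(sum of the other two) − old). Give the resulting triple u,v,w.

start (3,-5,1) = (f(1,0),f(0,1),f(1,1))
replace slot 3: 2·(3+(-5)) − 1 = -5 → (3,-5,-5)
replace slot 1: 2·((-5)+(-5)) − 3 = -23 → (-23,-5,-5)

-23,-5,-5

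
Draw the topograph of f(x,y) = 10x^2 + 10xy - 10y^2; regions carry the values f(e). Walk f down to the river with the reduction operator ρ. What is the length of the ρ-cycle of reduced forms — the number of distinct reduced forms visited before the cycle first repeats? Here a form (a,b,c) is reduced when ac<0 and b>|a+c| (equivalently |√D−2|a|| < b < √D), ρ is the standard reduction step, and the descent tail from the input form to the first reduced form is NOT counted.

D = 500, ⌊√D⌋ = 22
river: ρ → (-10,10,10)
river: ρ → (10,10,-10)
ρ-cycle length = 2 (tail of 0 descent steps not counted)

2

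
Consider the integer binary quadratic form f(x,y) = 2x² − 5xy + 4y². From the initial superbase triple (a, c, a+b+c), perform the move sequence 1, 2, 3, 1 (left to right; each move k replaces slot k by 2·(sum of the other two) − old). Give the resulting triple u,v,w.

start (2,4,1) = (f(1,0),f(0,1),f(1,1))
replace slot 1: 2·(4+1) − 2 = 8 → (8,4,1)
replace slot 2: 2·(8+1) − 4 = 14 → (8,14,1)
replace slot 3: 2·(8+14) − 1 = 43 → (8,14,43)
replace slot 1: 2·(14+43) − 8 = 106 → (106,14,43)

106,14,43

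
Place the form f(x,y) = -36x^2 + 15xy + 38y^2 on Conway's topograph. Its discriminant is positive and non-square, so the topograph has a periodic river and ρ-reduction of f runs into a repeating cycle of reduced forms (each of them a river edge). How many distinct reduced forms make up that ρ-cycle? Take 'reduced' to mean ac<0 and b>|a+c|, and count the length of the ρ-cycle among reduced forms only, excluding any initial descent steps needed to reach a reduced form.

D = 5697, ⌊√D⌋ = 75
river: ρ → (38,61,-13)
river: ρ → (-13,69,18)
river: ρ → (18,75,-1)
river: ρ → (-1,75,18)
river: ρ → (18,69,-13)
river: ρ → (-13,61,38)
river: ρ → (38,15,-36)
river: ρ → (-36,57,17)
river: ρ → (17,45,-54)
river: ρ → (-54,63,8)
river: ρ → (8,65,-46)
river: ρ → (-46,27,27)
river: ρ → (27,27,-46)
river: ρ → (-46,65,8)
river: ρ → (8,63,-54)
river: ρ → (-54,45,17)
river: ρ → (17,57,-36)
river: ρ → (-36,15,38)
ρ-cycle length = 18 (tail of 0 descent steps not counted)

18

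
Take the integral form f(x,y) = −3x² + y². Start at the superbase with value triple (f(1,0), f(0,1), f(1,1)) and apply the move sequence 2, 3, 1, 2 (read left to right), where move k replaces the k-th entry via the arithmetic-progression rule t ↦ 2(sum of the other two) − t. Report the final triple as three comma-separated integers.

start (-3,1,-2) = (f(1,0),f(0,1),f(1,1))
replace slot 2: 2·((-3)+(-2)) − 1 = -11 → (-3,-11,-2)
replace slot 3: 2·((-3)+(-11)) − (-2) = -26 → (-3,-11,-26)
replace slot 1: 2·((-11)+(-26)) − (-3) = -71 → (-71,-11,-26)
replace slot 2: 2·((-71)+(-26)) − (-11) = -183 → (-71,-183,-26)

-71,-183,-26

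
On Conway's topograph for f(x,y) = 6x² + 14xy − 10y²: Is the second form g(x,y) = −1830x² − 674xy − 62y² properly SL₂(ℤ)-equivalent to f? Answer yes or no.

D₁ = 436, D₂ = 436
river cycle of f (length 14): (-10, 6, 10), (10, 14, -6), (-6, 10, 14), (14, 18, -2), (-2, 18, 14), (14, 10, -6), (-6, 14, 10), (10, 6, -10), (-10, 14, 6), (6, 10, -14), … (4 more)
river cycle of g (length 14): (-10, 6, 10), (10, 14, -6), (-6, 10, 14), (14, 18, -2), (-2, 18, 14), (14, 10, -6), (-6, 14, 10), (10, 6, -10), (-10, 14, 6), (6, 10, -14), … (4 more)
cycles coincide ⇒ equivalent

yes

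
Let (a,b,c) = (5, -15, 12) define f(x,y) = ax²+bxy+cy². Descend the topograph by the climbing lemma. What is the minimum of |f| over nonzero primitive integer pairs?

translate: b→5 (≡-15 mod 10), so (5,-15,12)→(5,5,2)
flip: (5,5,2)→(2,-5,5)
translate: b→-1 (≡-5 mod 4), so (2,-5,5)→(2,-1,2)
flip: (2,-1,2)→(2,1,2)
reduced (well bottom): (2,1,2) with a≤c, −a<b≤a
well minimum = a = 2

2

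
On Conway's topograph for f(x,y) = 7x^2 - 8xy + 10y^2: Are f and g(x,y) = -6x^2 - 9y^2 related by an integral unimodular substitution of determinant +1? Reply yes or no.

D₁ = -216, D₂ = -216
f: translate: b→6 (≡-8 mod 14), so (7,-8,10)→(7,6,9)
f: reduced (well bottom): (7,6,9) with a≤c, −a<b≤a
g is negative-definite; reduce −g:
−g: reduced (well bottom): (6,0,9) with a≤c, −a<b≤a
flip sign back: reduced form of g is (-6,0,-9)
reduced forms (7, 6, 9) vs (-6, 0, -9) ⇒ inequivalent

no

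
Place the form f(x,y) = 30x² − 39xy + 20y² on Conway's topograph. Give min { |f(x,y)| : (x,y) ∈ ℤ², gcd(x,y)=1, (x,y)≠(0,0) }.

translate: b→21 (≡-39 mod 60), so (30,-39,20)→(30,21,11)
flip: (30,21,11)→(11,-21,30)
translate: b→1 (≡-21 mod 22), so (11,-21,30)→(11,1,20)
reduced (well bottom): (11,1,20) with a≤c, −a<b≤a
well minimum = a = 11

11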